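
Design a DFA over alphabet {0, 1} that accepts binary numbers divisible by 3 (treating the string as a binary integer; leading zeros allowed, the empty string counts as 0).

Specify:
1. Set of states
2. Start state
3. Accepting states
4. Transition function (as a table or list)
One valid DFA (any DFA recognizing the same language is acceptable):
States: {q0, q1, q2}
Start: q0
Accepting: {q0}
Transitions (accepting states marked with *):
State | 0 | 1 | Accepting
-------------------------
q0    | q0 | q1 | *
q1    | q2 | q0 |  
q2    | q1 | q2 |  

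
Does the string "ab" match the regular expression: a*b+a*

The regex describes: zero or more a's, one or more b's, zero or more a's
Yes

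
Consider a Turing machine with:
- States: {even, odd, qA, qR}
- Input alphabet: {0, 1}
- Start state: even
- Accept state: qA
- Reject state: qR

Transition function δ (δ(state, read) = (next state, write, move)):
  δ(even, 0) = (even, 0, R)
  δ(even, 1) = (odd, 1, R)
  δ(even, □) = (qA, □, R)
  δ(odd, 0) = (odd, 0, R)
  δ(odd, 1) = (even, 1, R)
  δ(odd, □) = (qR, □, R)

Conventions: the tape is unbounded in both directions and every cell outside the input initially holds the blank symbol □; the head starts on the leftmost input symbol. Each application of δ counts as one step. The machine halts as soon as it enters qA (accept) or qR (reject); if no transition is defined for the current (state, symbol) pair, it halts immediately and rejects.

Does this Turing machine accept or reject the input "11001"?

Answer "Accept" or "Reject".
Step 0: [even]11001 (head at position 0)
Step 1: δ(even, 1) = (odd, 1, R)  ⊢  1[odd]1001 (head at position 1)
Step 2: δ(odd, 1) = (even, 1, R)  ⊢  11[even]001 (head at position 2)
Step 3: δ(even, 0) = (even, 0, R)  ⊢  110[even]01 (head at position 3)
Step 4: δ(even, 0) = (even, 0, R)  ⊢  1100[even]1 (head at position 4)
Step 5: δ(even, 1) = (odd, 1, R)  ⊢  11001[odd]□ (head at position 5)
Step 6: δ(odd, □) = (qR, □, R)  ⊢  11001□[qR]□ (head at position 6)
The machine is in qR, so it halts and rejects.

Final answer: Reject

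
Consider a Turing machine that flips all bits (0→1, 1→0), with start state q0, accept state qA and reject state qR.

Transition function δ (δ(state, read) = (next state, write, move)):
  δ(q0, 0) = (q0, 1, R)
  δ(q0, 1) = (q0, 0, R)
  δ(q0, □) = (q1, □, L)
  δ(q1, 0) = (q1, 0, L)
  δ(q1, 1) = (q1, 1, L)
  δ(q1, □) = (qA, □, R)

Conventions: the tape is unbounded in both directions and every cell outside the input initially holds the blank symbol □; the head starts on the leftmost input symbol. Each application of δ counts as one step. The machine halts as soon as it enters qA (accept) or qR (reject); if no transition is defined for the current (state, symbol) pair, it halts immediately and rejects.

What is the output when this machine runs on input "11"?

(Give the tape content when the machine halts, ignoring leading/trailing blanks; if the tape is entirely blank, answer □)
Step 0: [q0]11 (head at position 0)
Step 1: δ(q0, 1) = (q0, 0, R)  ⊢  0[q0]1 (head at position 1)
Step 2: δ(q0, 1) = (q0, 0, R)  ⊢  00[q0]□ (head at position 2)
Step 3: δ(q0, □) = (q1, □, L)  ⊢  0[q1]0□ (head at position 1)
Step 4: δ(q1, 0) = (q1, 0, L)  ⊢  [q1]00□ (head at position 0)
Step 5: δ(q1, 0) = (q1, 0, L)  ⊢  [q1]□00□ (head at position -1)
Step 6: δ(q1, □) = (qA, □, R)  ⊢  □[qA]00□ (head at position 0)
The machine is in qA, so it halts and accepts.
Tape content when halted (ignoring surrounding blanks): 00

Final answer: Output: 00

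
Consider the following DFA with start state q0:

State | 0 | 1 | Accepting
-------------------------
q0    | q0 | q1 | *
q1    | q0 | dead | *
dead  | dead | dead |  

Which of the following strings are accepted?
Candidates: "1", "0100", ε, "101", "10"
"1": q0 → q1; q1 is accepting → accepted
"0100": q0 → q0 → q1 → q0 → q0; q0 is accepting → accepted
ε: q0; q0 is accepting → accepted
"101": q0 → q1 → q0 → q1; q1 is accepting → accepted
"10": q0 → q1 → q0; q0 is accepting → accepted

Final answer: "1", "0100", ε, "101", "10"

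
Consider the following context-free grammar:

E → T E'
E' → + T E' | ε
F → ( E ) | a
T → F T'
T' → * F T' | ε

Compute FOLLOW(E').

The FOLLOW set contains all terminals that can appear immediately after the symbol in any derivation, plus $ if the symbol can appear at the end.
Useful FIRST sets: FIRST(E') = {+, ε}, FIRST(T') = {*, ε} (both E' and T' are nullable).
FOLLOW(E): E is the start symbol → $; E appears in F → ( E ) followed by ')' → FOLLOW(E) = {), $}.
FOLLOW(E'): E' appears at the right end of E → T E' and of E' → + T E', so FOLLOW(E') ⊇ FOLLOW(E) (the second occurrence adds nothing new). FOLLOW(E') = {), $}.

Final answer: {$, )}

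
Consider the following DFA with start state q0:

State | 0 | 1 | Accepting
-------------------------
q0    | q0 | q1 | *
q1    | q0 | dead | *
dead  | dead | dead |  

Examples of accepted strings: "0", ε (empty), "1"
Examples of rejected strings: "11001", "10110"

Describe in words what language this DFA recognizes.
binary strings with no two consecutive 1s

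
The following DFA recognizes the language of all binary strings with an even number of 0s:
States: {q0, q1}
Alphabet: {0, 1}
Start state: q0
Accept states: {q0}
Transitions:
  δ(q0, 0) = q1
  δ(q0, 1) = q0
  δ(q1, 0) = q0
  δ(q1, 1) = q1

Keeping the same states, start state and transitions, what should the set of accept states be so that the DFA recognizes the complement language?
The DFA is complete (every state has a transition on every symbol), so the complement
is recognized by the same DFA with accepting and non-accepting states swapped.
Original accept states: {q0}
Complement accept states = All states - Original accept states
= {q0, q1} - {q0}
= {q1}
Complement language: strings with an ODD number of 0s

Final answer: {q1}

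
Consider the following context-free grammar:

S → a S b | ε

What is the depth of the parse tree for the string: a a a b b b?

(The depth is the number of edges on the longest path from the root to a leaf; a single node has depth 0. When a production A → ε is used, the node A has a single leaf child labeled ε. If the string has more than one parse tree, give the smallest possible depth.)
The only parse tree applies S → a S b 3 times (once per matching a…b pair) and then S → ε.
The S nodes sit at depths 0, 1, …, 3; the innermost S (depth 3) has the single child ε at depth 4.
The terminal leaves a, b are at depths 1..3, so the longest root-to-leaf path is S → S → … → S → ε with 4 edges.
Depth = 4.

Final answer: 4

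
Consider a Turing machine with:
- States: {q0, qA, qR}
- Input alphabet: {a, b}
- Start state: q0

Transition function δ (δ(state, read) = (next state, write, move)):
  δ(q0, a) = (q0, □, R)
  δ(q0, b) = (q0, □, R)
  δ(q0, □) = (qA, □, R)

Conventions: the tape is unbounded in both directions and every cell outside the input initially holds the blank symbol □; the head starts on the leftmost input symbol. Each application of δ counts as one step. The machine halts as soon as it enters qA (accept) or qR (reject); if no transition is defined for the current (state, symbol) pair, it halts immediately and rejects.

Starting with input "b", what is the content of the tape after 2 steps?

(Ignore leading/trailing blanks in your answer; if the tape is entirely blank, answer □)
Step 0: [q0]b (head at position 0)
Step 1: δ(q0, b) = (q0, □, R)  ⊢  □[q0]□ (head at position 1)
Step 2: δ(q0, □) = (qA, □, R)  ⊢  □□[qA]□ (head at position 2)
Tape after 2 steps (ignoring surrounding blanks): □

Final answer: Tape: □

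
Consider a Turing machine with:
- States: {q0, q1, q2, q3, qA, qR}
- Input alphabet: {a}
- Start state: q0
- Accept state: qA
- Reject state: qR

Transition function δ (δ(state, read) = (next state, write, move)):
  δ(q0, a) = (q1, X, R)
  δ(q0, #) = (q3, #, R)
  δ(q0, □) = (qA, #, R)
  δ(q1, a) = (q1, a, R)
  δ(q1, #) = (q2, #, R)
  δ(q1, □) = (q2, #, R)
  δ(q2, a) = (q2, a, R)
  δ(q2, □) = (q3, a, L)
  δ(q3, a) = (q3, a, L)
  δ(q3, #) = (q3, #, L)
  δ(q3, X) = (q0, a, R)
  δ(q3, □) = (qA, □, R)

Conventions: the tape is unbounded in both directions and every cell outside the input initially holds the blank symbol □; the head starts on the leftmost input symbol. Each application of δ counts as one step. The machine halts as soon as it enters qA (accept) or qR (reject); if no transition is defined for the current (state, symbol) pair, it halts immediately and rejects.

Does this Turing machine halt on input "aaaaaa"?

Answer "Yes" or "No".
Trace (configuration after each step, as tape_left[state]tape_right with head position):
Step 0: [q0]aaaaaa (head at position 0)
Step 1: X[q1]aaaaa (head 1)
Step 2: Xa[q1]aaaa (head 2)
Step 3: Xaa[q1]aaa (head 3)
Step 4: Xaaa[q1]aa (head 4)
Step 5: Xaaaa[q1]a (head 5)
Step 6: Xaaaaa[q1]□ (head 6)
Step 7: Xaaaaa#[q2]□ (head 7)
Step 8: Xaaaaa[q3]#a (head 6)
Step 9: Xaaaa[q3]a#a (head 5)
Step 10: Xaaa[q3]aa#a (head 4)
Step 11: Xaa[q3]aaa#a (head 3)
Step 12: Xa[q3]aaaa#a (head 2)
Step 13: X[q3]aaaaa#a (head 1)
Step 14: [q3]Xaaaaa#a (head 0)
Step 15: a[q0]aaaaa#a (head 1)
Step 16: aX[q1]aaaa#a (head 2)
Step 17: aXa[q1]aaa#a (head 3)
Step 18: aXaa[q1]aa#a (head 4)
Step 19: aXaaa[q1]a#a (head 5)
Step 20: aXaaaa[q1]#a (head 6)
Step 21: aXaaaa#[q2]a (head 7)
Step 22: aXaaaa#a[q2]□ (head 8)
Step 23: aXaaaa#[q3]aa (head 7)
Step 24: aXaaaa[q3]#aa (head 6)
Step 25: aXaaa[q3]a#aa (head 5)
Step 26: aXaa[q3]aa#aa (head 4)
Step 27: aXa[q3]aaa#aa (head 3)
Step 28: aX[q3]aaaa#aa (head 2)
Step 29: a[q3]Xaaaa#aa (head 1)
Step 30: aa[q0]aaaa#aa (head 2)
Step 31: aaX[q1]aaa#aa (head 3)
Step 32: aaXa[q1]aa#aa (head 4)
Step 33: aaXaa[q1]a#aa (head 5)
Step 34: aaXaaa[q1]#aa (head 6)
Step 35: aaXaaa#[q2]aa (head 7)
Step 36: aaXaaa#a[q2]a (head 8)
Step 37: aaXaaa#aa[q2]□ (head 9)
Step 38: aaXaaa#a[q3]aa (head 8)
Step 39: aaXaaa#[q3]aaa (head 7)
Step 40: aaXaaa[q3]#aaa (head 6)
Step 41: aaXaa[q3]a#aaa (head 5)
Step 42: aaXa[q3]aa#aaa (head 4)
Step 43: aaX[q3]aaa#aaa (head 3)
Step 44: aa[q3]Xaaa#aaa (head 2)
Step 45: aaa[q0]aaa#aaa (head 3)
Step 46: aaaX[q1]aa#aaa (head 4)
Step 47: aaaXa[q1]a#aaa (head 5)
Step 48: aaaXaa[q1]#aaa (head 6)
Step 49: aaaXaa#[q2]aaa (head 7)
Step 50: aaaXaa#a[q2]aa (head 8)
Step 51: aaaXaa#aa[q2]a (head 9)
Step 52: aaaXaa#aaa[q2]□ (head 10)
Step 53: aaaXaa#aa[q3]aa (head 9)
Step 54: aaaXaa#a[q3]aaa (head 8)
Step 55: aaaXaa#[q3]aaaa (head 7)
Step 56: aaaXaa[q3]#aaaa (head 6)
Step 57: aaaXa[q3]a#aaaa (head 5)
Step 58: aaaX[q3]aa#aaaa (head 4)
Step 59: aaa[q3]Xaa#aaaa (head 3)
Step 60: aaaa[q0]aa#aaaa (head 4)
Step 61: aaaaX[q1]a#aaaa (head 5)
Step 62: aaaaXa[q1]#aaaa (head 6)
Step 63: aaaaXa#[q2]aaaa (head 7)
Step 64: aaaaXa#a[q2]aaa (head 8)
Step 65: aaaaXa#aa[q2]aa (head 9)
Step 66: aaaaXa#aaa[q2]a (head 10)
Step 67: aaaaXa#aaaa[q2]□ (head 11)
Step 68: aaaaXa#aaa[q3]aa (head 10)
Step 69: aaaaXa#aa[q3]aaa (head 9)
Step 70: aaaaXa#a[q3]aaaa (head 8)
Step 71: aaaaXa#[q3]aaaaa (head 7)
Step 72: aaaaXa[q3]#aaaaa (head 6)
Step 73: aaaaX[q3]a#aaaaa (head 5)
Step 74: aaaa[q3]Xa#aaaaa (head 4)
Step 75: aaaaa[q0]a#aaaaa (head 5)
Step 76: aaaaaX[q1]#aaaaa (head 6)
Step 77: aaaaaX#[q2]aaaaa (head 7)
Step 78: aaaaaX#a[q2]aaaa (head 8)
Step 79: aaaaaX#aa[q2]aaa (head 9)
Step 80: aaaaaX#aaa[q2]aa (head 10)
Step 81: aaaaaX#aaaa[q2]a (head 11)
Step 82: aaaaaX#aaaaa[q2]□ (head 12)
Step 83: aaaaaX#aaaa[q3]aa (head 11)
Step 84: aaaaaX#aaa[q3]aaa (head 10)
Step 85: aaaaaX#aa[q3]aaaa (head 9)
Step 86: aaaaaX#a[q3]aaaaa (head 8)
Step 87: aaaaaX#[q3]aaaaaa (head 7)
Step 88: aaaaaX[q3]#aaaaaa (head 6)
Step 89: aaaaa[q3]X#aaaaaa (head 5)
Step 90: aaaaaa[q0]#aaaaaa (head 6)
Step 91: aaaaaa#[q3]aaaaaa (head 7)
Step 92: aaaaaa[q3]#aaaaaa (head 6)
Step 93: aaaaa[q3]a#aaaaaa (head 5)
Step 94: aaaa[q3]aa#aaaaaa (head 4)
Step 95: aaa[q3]aaa#aaaaaa (head 3)
Step 96: aa[q3]aaaa#aaaaaa (head 2)
Step 97: a[q3]aaaaa#aaaaaa (head 1)
Step 98: [q3]aaaaaa#aaaaaa (head 0)
Step 99: [q3]□aaaaaa#aaaaaa (head -1)
Step 100: □[qA]aaaaaa#aaaaaa (head 0)
The machine is in qA, so it halts and accepts.
It halts after 100 steps.

Final answer: Yes - halts after 100 steps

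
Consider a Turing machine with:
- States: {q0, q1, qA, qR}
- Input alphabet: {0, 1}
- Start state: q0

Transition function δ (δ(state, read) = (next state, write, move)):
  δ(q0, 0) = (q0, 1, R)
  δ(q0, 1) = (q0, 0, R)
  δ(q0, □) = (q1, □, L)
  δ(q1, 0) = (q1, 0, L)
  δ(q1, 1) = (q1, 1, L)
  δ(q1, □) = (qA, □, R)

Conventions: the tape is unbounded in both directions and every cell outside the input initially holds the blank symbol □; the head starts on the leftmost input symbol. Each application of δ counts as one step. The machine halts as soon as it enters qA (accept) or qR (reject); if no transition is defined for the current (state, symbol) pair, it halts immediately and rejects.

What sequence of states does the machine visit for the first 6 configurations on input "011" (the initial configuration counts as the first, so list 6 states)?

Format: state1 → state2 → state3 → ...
Step 0: [q0]011 (head at position 0)
Step 1: δ(q0, 0) = (q0, 1, R)  ⊢  1[q0]11 (head at position 1)
Step 2: δ(q0, 1) = (q0, 0, R)  ⊢  10[q0]1 (head at position 2)
Step 3: δ(q0, 1) = (q0, 0, R)  ⊢  100[q0]□ (head at position 3)
Step 4: δ(q0, □) = (q1, □, L)  ⊢  10[q1]0□ (head at position 2)
Step 5: δ(q1, 0) = (q1, 0, L)  ⊢  1[q1]00□ (head at position 1)
Reading off the states of these 6 configurations: q0 → q0 → q0 → q0 → q1 → q1

Final answer: q0 → q0 → q0 → q0 → q1 → q1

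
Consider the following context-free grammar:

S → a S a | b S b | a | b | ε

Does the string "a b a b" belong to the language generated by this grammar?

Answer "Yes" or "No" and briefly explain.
Every production places the same symbol at both ends (or yields a single symbol / ε), so every derived string is a palindrome. a b a b reversed is b a b a ≠ a b a b, so it is not a palindrome and cannot be derived (already the first step fails: the string starts with a but ends with b, so neither S → a S a nor S → b S b fits).

Final answer: No - no valid derivation exists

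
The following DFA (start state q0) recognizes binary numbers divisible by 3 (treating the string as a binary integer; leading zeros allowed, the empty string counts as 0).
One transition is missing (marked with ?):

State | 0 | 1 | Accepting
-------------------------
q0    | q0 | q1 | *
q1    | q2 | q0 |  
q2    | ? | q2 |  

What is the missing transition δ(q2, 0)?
q1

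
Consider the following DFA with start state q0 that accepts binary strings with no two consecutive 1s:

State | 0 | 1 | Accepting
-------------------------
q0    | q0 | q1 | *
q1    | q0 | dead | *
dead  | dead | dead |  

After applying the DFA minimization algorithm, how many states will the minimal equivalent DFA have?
All 3 states are reachable from q0, so none can be removed as unreachable.
Table-filling: first mark every (accepting, non-accepting) pair as distinguishable (accepting: {q0, q1}; non-accepting: {dead}).
Round 1: (q0, q1) on '1' go to q1 and dead, already distinguishable → mark.
Every pair of states is distinguishable, so the DFA is already minimal.
Equivalence classes: {q0}, {q1}, {dead} → 3 states.

Final answer: 3 states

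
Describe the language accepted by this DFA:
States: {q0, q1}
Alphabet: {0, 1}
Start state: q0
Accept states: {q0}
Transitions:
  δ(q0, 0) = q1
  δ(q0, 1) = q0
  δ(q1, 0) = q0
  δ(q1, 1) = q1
Analyzing the DFA structure:
Start state: q0
Accept states: {q0}
Interpreting what each state remembers (checking against the transitions):
  q0: an even number of 0s has been read so far
  q1: an odd number of 0s has been read so far
  δ(q0, 0): in q0 (an even number of 0s has been read so far), after reading 0 we have: an odd number of 0s has been read so far → q1
  δ(q0, 1): in q0 (an even number of 0s has been read so far), after reading 1 we have: an even number of 0s has been read so far → q0
  δ(q1, 0): in q1 (an odd number of 0s has been read so far), after reading 0 we have: an even number of 0s has been read so far → q0
  δ(q1, 1): in q1 (an odd number of 0s has been read so far), after reading 1 we have: an odd number of 0s has been read so far → q1
A string is accepted iff it ends in {q0}, i.e. an even number of 0s has been read so far.
Language: All binary strings with an even number of 0s

Final answer: All binary strings with an even number of 0s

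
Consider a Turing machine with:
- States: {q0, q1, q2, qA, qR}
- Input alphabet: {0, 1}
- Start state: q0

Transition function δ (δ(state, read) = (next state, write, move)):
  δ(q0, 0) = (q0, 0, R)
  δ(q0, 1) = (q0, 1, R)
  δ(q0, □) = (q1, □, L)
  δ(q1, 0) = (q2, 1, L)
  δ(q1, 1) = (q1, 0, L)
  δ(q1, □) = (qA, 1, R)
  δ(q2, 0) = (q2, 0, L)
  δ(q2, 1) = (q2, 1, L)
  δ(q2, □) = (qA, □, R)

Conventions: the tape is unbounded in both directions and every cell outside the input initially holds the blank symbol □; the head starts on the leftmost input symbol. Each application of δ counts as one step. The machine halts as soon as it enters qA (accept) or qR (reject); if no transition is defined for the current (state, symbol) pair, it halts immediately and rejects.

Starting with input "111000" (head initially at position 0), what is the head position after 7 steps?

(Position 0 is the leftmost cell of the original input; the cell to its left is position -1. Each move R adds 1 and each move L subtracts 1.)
Step 0: [q0]111000 (head at position 0)
Step 1: δ(q0, 1) = (q0, 1, R)  ⊢  1[q0]11000 (head at position 1)
Step 2: δ(q0, 1) = (q0, 1, R)  ⊢  11[q0]1000 (head at position 2)
Step 3: δ(q0, 1) = (q0, 1, R)  ⊢  111[q0]000 (head at position 3)
Step 4: δ(q0, 0) = (q0, 0, R)  ⊢  1110[q0]00 (head at position 4)
Step 5: δ(q0, 0) = (q0, 0, R)  ⊢  11100[q0]0 (head at position 5)
Step 6: δ(q0, 0) = (q0, 0, R)  ⊢  111000[q0]□ (head at position 6)
Step 7: δ(q0, □) = (q1, □, L)  ⊢  11100[q1]0□ (head at position 5)
Head position after 7 steps: 5

Final answer: Position 5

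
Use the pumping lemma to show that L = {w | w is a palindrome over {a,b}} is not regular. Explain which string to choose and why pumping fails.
Language: L = {w | w is a palindrome over {a,b}} (strings that read the same forwards and backwards)
Step 1: Assume for contradiction that L is regular, with pumping length p.
Step 2: Choose s = a^p b a^p. Then s ∈ L (it reads the same forwards and backwards) and |s| ≥ p.
Step 3: Consider any decomposition s = xyz with |xy| ≤ p and |y| > 0. Since |xy| ≤ p and the first p symbols of s are all a's, y = a^k for some k with 1 ≤ k ≤ p.
Step 4: Pumping up (i = 2): xy²z = a^(p+k) b a^p. Its reverse is a^p b a^(p+k) ≠ a^(p+k) b a^p (the single b is no longer in the middle), so xy²z is not a palindrome and xy²z ∉ L.
This contradicts the pumping lemma, so L is not regular.

Final answer: Choose s = a^p b a^p. Since |xy| ≤ p, y = a^k with k ≥ 1. Then xy²z = a^(p+k) b a^p is not a palindrome, so ∉ L.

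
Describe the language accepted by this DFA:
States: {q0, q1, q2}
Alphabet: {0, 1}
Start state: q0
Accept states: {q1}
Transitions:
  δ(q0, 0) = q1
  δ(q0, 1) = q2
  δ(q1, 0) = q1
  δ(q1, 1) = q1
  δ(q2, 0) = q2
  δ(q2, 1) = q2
Analyzing the DFA structure:
Start state: q0
Accept states: {q1}
Interpreting what each state remembers (checking against the transitions):
  q0: nothing has been read yet
  q1: the first symbol was 0
  q2: the first symbol was 1 (trap state)
  δ(q0, 0): in q0 (nothing has been read yet), after reading 0 we have: the first symbol was 0 → q1
  δ(q0, 1): in q0 (nothing has been read yet), after reading 1 we have: the first symbol was 1 (trap state) → q2
  δ(q1, 0): in q1 (the first symbol was 0), after reading 0 we have: the first symbol was 0 → q1
  δ(q1, 1): in q1 (the first symbol was 0), after reading 1 we have: the first symbol was 0 → q1
  δ(q2, 0): in q2 (the first symbol was 1 (trap state)), after reading 0 we have: the first symbol was 1 (trap state) → q2
  δ(q2, 1): in q2 (the first symbol was 1 (trap state)), after reading 1 we have: the first symbol was 1 (trap state) → q2
A string is accepted iff it ends in {q1}, i.e. the first symbol was 0.
Language: All binary strings starting with 0

Final answer: All binary strings starting with 0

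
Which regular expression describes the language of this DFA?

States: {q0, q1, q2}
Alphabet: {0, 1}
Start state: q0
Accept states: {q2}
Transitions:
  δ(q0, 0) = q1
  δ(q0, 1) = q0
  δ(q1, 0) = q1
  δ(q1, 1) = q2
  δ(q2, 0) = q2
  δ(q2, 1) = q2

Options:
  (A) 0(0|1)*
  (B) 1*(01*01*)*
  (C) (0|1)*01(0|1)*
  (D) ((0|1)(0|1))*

Testing sample strings against the DFA:
  '01111' -> accepted
  '00' -> rejected
  '00010' -> accepted
  '00001' -> accepted
Checking each option for a counterexample:
  (A) 0(0|1)*: '0' is rejected by the DFA but matches the regex → eliminated
  (B) 1*(01*01*)*: ε is rejected by the DFA but matches the regex → eliminated
  (C) (0|1)*01(0|1)*: agrees with the DFA on all strings of length ≤ 4
  (D) ((0|1)(0|1))*: ε is rejected by the DFA but matches the regex → eliminated
Only (C) (0|1)*01(0|1)* is consistent with the DFA.

Final answer: (C) (0|1)*01(0|1)*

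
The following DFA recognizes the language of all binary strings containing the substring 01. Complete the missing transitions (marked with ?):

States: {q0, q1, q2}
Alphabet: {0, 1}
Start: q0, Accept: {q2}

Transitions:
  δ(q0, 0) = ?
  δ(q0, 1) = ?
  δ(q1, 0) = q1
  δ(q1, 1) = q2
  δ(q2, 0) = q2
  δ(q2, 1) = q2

What each state remembers (consistent with the given transitions and accept states):
  q0: 01 not seen yet and the last symbol was not 0
  q1: 01 not seen yet and the last symbol was 0
  q2: the substring 01 has already been seen
Filling in the missing entries:
  δ(q0, 0): in q0 (01 not seen yet and the last symbol was not 0), after reading 0 we have: 01 not seen yet and the last symbol was 0 → q1
  δ(q0, 1): in q0 (01 not seen yet and the last symbol was not 0), after reading 1 we have: 01 not seen yet and the last symbol was not 0 → q0

Final answer: δ(q0, 0) = q1; δ(q0, 1) = q0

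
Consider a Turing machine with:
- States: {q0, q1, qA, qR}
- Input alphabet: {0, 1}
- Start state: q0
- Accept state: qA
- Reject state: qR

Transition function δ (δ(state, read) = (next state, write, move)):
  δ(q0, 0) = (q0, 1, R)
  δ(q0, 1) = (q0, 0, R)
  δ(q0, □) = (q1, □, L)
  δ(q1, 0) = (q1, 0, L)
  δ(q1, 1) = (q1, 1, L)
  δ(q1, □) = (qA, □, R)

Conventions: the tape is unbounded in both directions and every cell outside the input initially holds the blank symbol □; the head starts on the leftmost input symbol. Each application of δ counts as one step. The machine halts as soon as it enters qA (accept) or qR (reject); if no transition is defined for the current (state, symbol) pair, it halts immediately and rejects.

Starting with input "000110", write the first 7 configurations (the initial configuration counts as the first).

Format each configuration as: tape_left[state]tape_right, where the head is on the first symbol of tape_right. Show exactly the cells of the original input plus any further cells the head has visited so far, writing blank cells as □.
Step 0: [q0]000110 (head at position 0)
Step 1: δ(q0, 0) = (q0, 1, R)  ⊢  1[q0]00110 (head at position 1)
Step 2: δ(q0, 0) = (q0, 1, R)  ⊢  11[q0]0110 (head at position 2)
Step 3: δ(q0, 0) = (q0, 1, R)  ⊢  111[q0]110 (head at position 3)
Step 4: δ(q0, 1) = (q0, 0, R)  ⊢  1110[q0]10 (head at position 4)
Step 5: δ(q0, 1) = (q0, 0, R)  ⊢  11100[q0]0 (head at position 5)
Step 6: δ(q0, 0) = (q0, 1, R)  ⊢  111001[q0]□ (head at position 6)

Final answer: [q0]000110 ⊢ 1[q0]00110 ⊢ 11[q0]0110 ⊢ 111[q0]110 ⊢ 1110[q0]10 ⊢ 11100[q0]0 ⊢ 111001[q0]□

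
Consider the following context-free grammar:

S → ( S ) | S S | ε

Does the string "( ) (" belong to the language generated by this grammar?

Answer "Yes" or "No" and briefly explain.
Each production adds parentheses only in matched pairs (S → ( S )) or none at all, so every derived string has equally many '(' and ')'. The string ( ) ( has two '(' and one ')', so it cannot be derived.

Final answer: No - no valid derivation exists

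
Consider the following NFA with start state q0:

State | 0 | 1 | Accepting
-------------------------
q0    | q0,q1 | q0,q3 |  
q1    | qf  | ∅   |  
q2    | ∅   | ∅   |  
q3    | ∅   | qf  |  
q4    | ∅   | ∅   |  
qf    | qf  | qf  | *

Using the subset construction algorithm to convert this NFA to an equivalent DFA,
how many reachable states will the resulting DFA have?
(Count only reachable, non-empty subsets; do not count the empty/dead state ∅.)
Start subset: {q0}
{q0}: on 0 → {q0, q1}, on 1 → {q0, q3}
{q0, q1}: on 0 → {q0, q1, qf}, on 1 → {q0, q3}
{q0, q3}: on 0 → {q0, q1}, on 1 → {q0, q3, qf}
{q0, q1, qf}: on 0 → {q0, q1, qf}, on 1 → {q0, q3, qf}
{q0, q3, qf}: on 0 → {q0, q1, qf}, on 1 → {q0, q3, qf}
Reachable non-empty subsets: {q0}, {q0, q1}, {q0, q3}, {q0, q1, qf}, {q0, q3, qf} — 5 in total.

Final answer: 5 states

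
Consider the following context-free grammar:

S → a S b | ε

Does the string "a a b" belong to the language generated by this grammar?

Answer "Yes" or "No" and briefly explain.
Every derivation applies S → a S b some number n of times and then S → ε, producing a^n b^n with equally many a's and b's. The string a a b has two a's but only one b, so it cannot be derived.

Final answer: No - no valid derivation exists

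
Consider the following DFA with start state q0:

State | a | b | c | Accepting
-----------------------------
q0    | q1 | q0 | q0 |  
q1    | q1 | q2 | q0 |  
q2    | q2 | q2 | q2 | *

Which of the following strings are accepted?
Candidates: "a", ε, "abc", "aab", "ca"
"a": q0 → q1; q1 is not accepting → rejected
ε: q0; q0 is not accepting → rejected
"abc": q0 → q1 → q2 → q2; q2 is accepting → accepted
"aab": q0 → q1 → q1 → q2; q2 is accepting → accepted
"ca": q0 → q0 → q1; q1 is not accepting → rejected

Final answer: "abc", "aab"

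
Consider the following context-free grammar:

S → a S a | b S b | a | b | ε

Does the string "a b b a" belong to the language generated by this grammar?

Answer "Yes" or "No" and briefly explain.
A derivation exists: S ⇒ a S a ⇒ a b S b a ⇒ a b b a (using S → a S a, S → b S b, then S → ε).

Final answer: Yes - a valid derivation exists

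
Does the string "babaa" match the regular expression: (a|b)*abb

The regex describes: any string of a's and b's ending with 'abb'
No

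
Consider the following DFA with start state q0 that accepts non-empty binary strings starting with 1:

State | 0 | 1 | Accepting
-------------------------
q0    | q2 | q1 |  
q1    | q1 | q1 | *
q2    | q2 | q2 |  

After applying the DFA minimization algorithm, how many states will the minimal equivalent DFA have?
All 3 states are reachable from q0, so none can be removed as unreachable.
Table-filling: first mark every (accepting, non-accepting) pair as distinguishable (accepting: {q1}; non-accepting: {q0, q2}).
Round 1: (q0, q2) on '1' go to q1 and q2, already distinguishable → mark.
Every pair of states is distinguishable, so the DFA is already minimal.
Equivalence classes: {q0}, {q1}, {q2} → 3 states.

Final answer: 3 states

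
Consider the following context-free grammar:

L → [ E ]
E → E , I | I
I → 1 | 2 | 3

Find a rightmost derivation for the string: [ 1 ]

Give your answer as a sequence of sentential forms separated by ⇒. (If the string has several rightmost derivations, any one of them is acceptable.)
Start with L.
Step 1: the rightmost non-terminal is L; apply L → [ E ]:  [ E ]
Step 2: the rightmost non-terminal is E; apply E → I:  [ I ]
Step 3: the rightmost non-terminal is I; apply I → 1:  [ 1 ]

Final answer: L ⇒ [ E ] ⇒ [ I ] ⇒ [ 1 ]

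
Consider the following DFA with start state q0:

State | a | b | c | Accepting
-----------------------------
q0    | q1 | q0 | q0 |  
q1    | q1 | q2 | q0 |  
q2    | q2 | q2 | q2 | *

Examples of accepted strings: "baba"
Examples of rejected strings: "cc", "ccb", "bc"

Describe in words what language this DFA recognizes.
strings over {a,b,c} containing 'ab' as substring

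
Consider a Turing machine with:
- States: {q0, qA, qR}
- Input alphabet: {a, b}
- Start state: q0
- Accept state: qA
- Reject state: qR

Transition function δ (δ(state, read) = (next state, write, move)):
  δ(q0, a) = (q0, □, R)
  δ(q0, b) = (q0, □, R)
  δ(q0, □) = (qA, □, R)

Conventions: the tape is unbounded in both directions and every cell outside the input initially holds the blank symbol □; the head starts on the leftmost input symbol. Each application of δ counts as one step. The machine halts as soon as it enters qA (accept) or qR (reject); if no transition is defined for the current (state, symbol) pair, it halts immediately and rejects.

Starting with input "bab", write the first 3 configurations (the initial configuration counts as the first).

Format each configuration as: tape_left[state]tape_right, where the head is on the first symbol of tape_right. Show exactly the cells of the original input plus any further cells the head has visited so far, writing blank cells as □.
Step 0: [q0]bab (head at position 0)
Step 1: δ(q0, b) = (q0, □, R)  ⊢  □[q0]ab (head at position 1)
Step 2: δ(q0, a) = (q0, □, R)  ⊢  □□[q0]b (head at position 2)

Final answer: [q0]bab ⊢ □[q0]ab ⊢ □□[q0]b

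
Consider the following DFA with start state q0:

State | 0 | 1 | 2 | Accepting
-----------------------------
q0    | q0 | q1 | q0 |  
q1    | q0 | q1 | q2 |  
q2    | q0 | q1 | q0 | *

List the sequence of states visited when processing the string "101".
q0 → q1 → q0 → q1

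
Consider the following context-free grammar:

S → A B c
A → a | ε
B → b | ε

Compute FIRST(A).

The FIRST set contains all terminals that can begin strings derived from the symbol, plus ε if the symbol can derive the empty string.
A → a contributes a; A → ε makes A nullable, contributing ε. FIRST(A) = {a, ε}.

Final answer: {a, ε}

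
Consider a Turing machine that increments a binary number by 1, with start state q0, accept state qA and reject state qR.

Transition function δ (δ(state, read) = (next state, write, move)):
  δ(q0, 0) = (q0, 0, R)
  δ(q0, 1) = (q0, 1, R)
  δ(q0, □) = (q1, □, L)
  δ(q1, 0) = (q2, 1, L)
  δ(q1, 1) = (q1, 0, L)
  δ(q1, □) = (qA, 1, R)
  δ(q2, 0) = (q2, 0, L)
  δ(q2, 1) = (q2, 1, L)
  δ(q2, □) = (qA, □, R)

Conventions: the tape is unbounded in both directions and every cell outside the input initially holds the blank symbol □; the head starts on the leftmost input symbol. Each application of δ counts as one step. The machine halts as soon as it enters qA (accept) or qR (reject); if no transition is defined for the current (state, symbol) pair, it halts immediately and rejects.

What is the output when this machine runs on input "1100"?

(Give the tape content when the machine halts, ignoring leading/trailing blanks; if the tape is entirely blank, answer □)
Step 0: [q0]1100 (head at position 0)
Step 1: δ(q0, 1) = (q0, 1, R)  ⊢  1[q0]100 (head at position 1)
Step 2: δ(q0, 1) = (q0, 1, R)  ⊢  11[q0]00 (head at position 2)
Step 3: δ(q0, 0) = (q0, 0, R)  ⊢  110[q0]0 (head at position 3)
Step 4: δ(q0, 0) = (q0, 0, R)  ⊢  1100[q0]□ (head at position 4)
Step 5: δ(q0, □) = (q1, □, L)  ⊢  110[q1]0□ (head at position 3)
Step 6: δ(q1, 0) = (q2, 1, L)  ⊢  11[q2]01□ (head at position 2)
Step 7: δ(q2, 0) = (q2, 0, L)  ⊢  1[q2]101□ (head at position 1)
Step 8: δ(q2, 1) = (q2, 1, L)  ⊢  [q2]1101□ (head at position 0)
Step 9: δ(q2, 1) = (q2, 1, L)  ⊢  [q2]□1101□ (head at position -1)
Step 10: δ(q2, □) = (qA, □, R)  ⊢  □[qA]1101□ (head at position 0)
The machine is in qA, so it halts and accepts.
Tape content when halted (ignoring surrounding blanks): 1101

Final answer: Output: 1101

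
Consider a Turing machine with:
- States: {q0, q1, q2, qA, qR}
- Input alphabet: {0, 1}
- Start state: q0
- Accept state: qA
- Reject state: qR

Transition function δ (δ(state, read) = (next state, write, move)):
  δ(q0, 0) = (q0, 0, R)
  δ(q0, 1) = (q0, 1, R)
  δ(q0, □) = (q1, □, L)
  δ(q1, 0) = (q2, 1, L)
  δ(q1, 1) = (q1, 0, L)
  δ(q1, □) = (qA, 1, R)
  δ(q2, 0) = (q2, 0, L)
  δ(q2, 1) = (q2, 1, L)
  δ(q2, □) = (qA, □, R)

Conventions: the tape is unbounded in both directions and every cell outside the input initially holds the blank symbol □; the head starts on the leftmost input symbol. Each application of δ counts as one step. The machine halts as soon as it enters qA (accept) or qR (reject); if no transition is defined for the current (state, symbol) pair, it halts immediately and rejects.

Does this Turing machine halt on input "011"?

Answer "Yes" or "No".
Step 0: [q0]011 (head at position 0)
Step 1: δ(q0, 0) = (q0, 0, R)  ⊢  0[q0]11 (head at position 1)
Step 2: δ(q0, 1) = (q0, 1, R)  ⊢  01[q0]1 (head at position 2)
Step 3: δ(q0, 1) = (q0, 1, R)  ⊢  011[q0]□ (head at position 3)
Step 4: δ(q0, □) = (q1, □, L)  ⊢  01[q1]1□ (head at position 2)
Step 5: δ(q1, 1) = (q1, 0, L)  ⊢  0[q1]10□ (head at position 1)
Step 6: δ(q1, 1) = (q1, 0, L)  ⊢  [q1]000□ (head at position 0)
Step 7: δ(q1, 0) = (q2, 1, L)  ⊢  [q2]□100□ (head at position -1)
Step 8: δ(q2, □) = (qA, □, R)  ⊢  □[qA]100□ (head at position 0)
The machine is in qA, so it halts and accepts.
It halts after 8 steps.

Final answer: Yes - halts after 8 steps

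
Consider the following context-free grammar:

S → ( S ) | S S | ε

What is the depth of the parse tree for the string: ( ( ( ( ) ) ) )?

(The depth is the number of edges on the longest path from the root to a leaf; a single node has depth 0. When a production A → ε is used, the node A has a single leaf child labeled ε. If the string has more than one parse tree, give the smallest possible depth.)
The string is 4 nested pairs. The shallowest parse tree applies S → ( S ) 4 times (one node per nested pair, each a child of the previous) and then S → ε in the middle.
S nodes at depths 0..4, ε leaf at depth 5; parentheses leaves are at depths 1..4.
(Using S → S S with an S → ε child anywhere only adds levels, so it cannot give a shallower tree.)
Depth = 5.

Final answer: 5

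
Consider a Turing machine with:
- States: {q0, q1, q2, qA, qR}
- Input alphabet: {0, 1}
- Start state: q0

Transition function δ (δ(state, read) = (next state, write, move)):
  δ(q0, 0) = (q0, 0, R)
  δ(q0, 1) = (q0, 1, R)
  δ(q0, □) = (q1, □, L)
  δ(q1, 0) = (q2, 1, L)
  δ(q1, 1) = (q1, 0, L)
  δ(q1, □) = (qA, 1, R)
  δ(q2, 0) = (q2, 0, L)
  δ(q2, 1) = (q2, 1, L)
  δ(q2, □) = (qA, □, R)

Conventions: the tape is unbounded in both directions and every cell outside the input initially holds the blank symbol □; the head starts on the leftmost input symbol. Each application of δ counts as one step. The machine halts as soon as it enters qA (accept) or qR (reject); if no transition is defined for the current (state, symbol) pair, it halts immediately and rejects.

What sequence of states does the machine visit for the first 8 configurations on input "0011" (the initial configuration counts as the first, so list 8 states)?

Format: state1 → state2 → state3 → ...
Step 0: [q0]0011 (head at position 0)
Step 1: δ(q0, 0) = (q0, 0, R)  ⊢  0[q0]011 (head at position 1)
Step 2: δ(q0, 0) = (q0, 0, R)  ⊢  00[q0]11 (head at position 2)
Step 3: δ(q0, 1) = (q0, 1, R)  ⊢  001[q0]1 (head at position 3)
Step 4: δ(q0, 1) = (q0, 1, R)  ⊢  0011[q0]□ (head at position 4)
Step 5: δ(q0, □) = (q1, □, L)  ⊢  001[q1]1□ (head at position 3)
Step 6: δ(q1, 1) = (q1, 0, L)  ⊢  00[q1]10□ (head at position 2)
Step 7: δ(q1, 1) = (q1, 0, L)  ⊢  0[q1]000□ (head at position 1)
Reading off the states of these 8 configurations: q0 → q0 → q0 → q0 → q0 → q1 → q1 → q1

Final answer: q0 → q0 → q0 → q0 → q0 → q1 → q1 → q1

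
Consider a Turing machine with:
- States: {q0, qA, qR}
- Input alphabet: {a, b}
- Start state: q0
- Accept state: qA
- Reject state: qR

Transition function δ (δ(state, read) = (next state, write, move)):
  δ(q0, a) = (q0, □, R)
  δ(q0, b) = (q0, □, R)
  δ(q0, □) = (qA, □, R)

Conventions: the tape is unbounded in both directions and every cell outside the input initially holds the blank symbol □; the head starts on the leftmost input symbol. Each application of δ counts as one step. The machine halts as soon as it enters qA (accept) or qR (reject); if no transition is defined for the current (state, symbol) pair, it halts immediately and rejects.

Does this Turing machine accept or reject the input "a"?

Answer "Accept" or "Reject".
Step 0: [q0]a (head at position 0)
Step 1: δ(q0, a) = (q0, □, R)  ⊢  □[q0]□ (head at position 1)
Step 2: δ(q0, □) = (qA, □, R)  ⊢  □□[qA]□ (head at position 2)
The machine is in qA, so it halts and accepts.

Final answer: Accept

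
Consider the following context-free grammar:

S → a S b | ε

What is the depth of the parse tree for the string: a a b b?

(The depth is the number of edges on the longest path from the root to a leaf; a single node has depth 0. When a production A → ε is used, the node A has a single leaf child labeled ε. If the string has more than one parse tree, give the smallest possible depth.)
The only parse tree applies S → a S b 2 times (once per matching a…b pair) and then S → ε.
The S nodes sit at depths 0, 1, …, 2; the innermost S (depth 2) has the single child ε at depth 3.
The terminal leaves a, b are at depths 1..2, so the longest root-to-leaf path is S → S → … → S → ε with 3 edges.
Depth = 3.

Final answer: 3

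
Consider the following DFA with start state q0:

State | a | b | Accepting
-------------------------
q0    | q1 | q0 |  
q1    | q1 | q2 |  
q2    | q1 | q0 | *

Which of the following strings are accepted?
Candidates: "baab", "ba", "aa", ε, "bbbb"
"baab": q0 → q0 → q1 → q1 → q2; q2 is accepting → accepted
"ba": q0 → q0 → q1; q1 is not accepting → rejected
"aa": q0 → q1 → q1; q1 is not accepting → rejected
ε: q0; q0 is not accepting → rejected
"bbbb": q0 → q0 → q0 → q0 → q0; q0 is not accepting → rejected

Final answer: "baab"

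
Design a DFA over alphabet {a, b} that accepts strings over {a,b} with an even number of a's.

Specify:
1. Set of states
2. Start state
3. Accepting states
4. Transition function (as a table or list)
One valid DFA (any DFA recognizing the same language is acceptable):
States: {q0, q1}
Start: q0
Accepting: {q0}
Transitions (accepting states marked with *):
State | a | b | Accepting
-------------------------
q0    | q1 | q0 | *
q1    | q0 | q1 |  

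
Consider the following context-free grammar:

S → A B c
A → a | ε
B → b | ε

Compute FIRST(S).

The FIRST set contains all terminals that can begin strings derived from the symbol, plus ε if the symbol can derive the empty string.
FIRST(A) = {a, ε} (A → a | ε) and FIRST(B) = {b, ε} (B → b | ε).
For S → A B c: add FIRST(A) minus ε = {a}; A is nullable, so also add FIRST(B) minus ε = {b}; B is nullable too, so also add FIRST(c) = {c}. The terminal c is never erased, so S is not nullable and ε is not included.
FIRST(S) = {a, b, c}.

Final answer: {a, b, c}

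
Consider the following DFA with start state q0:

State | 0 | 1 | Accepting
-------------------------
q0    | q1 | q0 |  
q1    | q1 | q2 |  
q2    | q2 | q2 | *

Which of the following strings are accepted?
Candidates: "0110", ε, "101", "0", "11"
"0110": q0 → q1 → q2 → q2 → q2; q2 is accepting → accepted
ε: q0; q0 is not accepting → rejected
"101": q0 → q0 → q1 → q2; q2 is accepting → accepted
"0": q0 → q1; q1 is not accepting → rejected
"11": q0 → q0 → q0; q0 is not accepting → rejected

Final answer: "0110", "101"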